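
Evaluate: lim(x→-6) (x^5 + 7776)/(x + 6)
This is a standard limit.

Factor or rationalize the expression:
  lim(x→-6) (x^5 + 7776)/(x + 6) = 6480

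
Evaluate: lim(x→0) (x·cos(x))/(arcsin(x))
This is a 0/0 indeterminate form.

Apply L'Hôpital's rule: differentiate numerator and denominator separately.
  f(x) = x·cos(x)   ⇒   f'(x) = -x·sin(x) + cos(x)
  g(x) = asin(x)   ⇒   g'(x) = 1/sqrt(1 - x^2)
  lim(x→0) f'(x)/g'(x) = lim(x→0) (-x·sin(x) + cos(x))/(1/sqrt(1 - x^2))
  = 1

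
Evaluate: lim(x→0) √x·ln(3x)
This is a 0·∞ indeterminate form.

Rewrite 0·∞ as a quotient (0/0 or ∞/∞ form), then apply L'Hôpital's rule:
  lim(x→0) √x·ln(3x) = 0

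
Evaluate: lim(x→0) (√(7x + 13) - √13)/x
This is a standard limit.

Factor or rationalize the expression:
  lim(x→0) (√(7x + 13) - √13)/x = 7·sqrt(13)/26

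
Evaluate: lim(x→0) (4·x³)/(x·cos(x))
This is a 0/0 indeterminate form.

Apply L'Hôpital's rule: differentiate numerator and denominator separately.
  f(x) = 4·x^3   ⇒   f'(x) = 12·x^2
  g(x) = x·cos(x)   ⇒   g'(x) = -x·sin(x) + cos(x)
  lim(x→0) f'(x)/g'(x) = lim(x→0) (12·x^2)/(-x·sin(x) + cos(x))
  = 0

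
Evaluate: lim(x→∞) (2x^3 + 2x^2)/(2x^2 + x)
This is an ∞/∞ indeterminate form.

Apply L'Hôpital's rule: differentiate numerator and denominator separately.
  f(x) = 2·x^3 + 2·x^2   ⇒   f'(x) = 6·x^2 + 4·x
  g(x) = 2·x^2 + x   ⇒   g'(x) = 4·x + 1
  lim(x→∞) f'(x)/g'(x) = lim(x→∞) (6·x^2 + 4·x)/(4·x + 1)
  = ∞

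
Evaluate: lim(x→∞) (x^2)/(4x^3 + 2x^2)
This is an ∞/∞ indeterminate form.

Apply L'Hôpital's rule: differentiate numerator and denominator separately.
  f(x) = x^2   ⇒   f'(x) = 2·x
  g(x) = 4·x^3 + 2·x^2   ⇒   g'(x) = 12·x^2 + 4·x
  lim(x→∞) f'(x)/g'(x) = lim(x→∞) (2·x)/(12·x^2 + 4·x)
  = 0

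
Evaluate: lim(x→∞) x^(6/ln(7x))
This is an exponential indeterminate form.

For exponential indeterminate forms, take the natural log:
  Let L = lim(x→∞) x^(6/ln(7x))
  Then ln(L) = lim(x→∞) [exponent × ln(base)]
  Evaluate using L'Hôpital or standard limits, then exponentiate.
  L = e^(6)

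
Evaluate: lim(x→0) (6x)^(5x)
This is an exponential indeterminate form.

For exponential indeterminate forms, take the natural log:
  Let L = lim(x→0) (6x)^(5x)
  Then ln(L) = lim(x→0) [exponent × ln(base)]
  Evaluate using L'Hôpital or standard limits, then exponentiate.
  L = 1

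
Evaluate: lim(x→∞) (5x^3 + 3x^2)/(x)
This is an ∞/∞ indeterminate form.

Apply L'Hôpital's rule: differentiate numerator and denominator separately.
  f(x) = 5·x^3 + 3·x^2   ⇒   f'(x) = 15·x^2 + 6·x
  g(x) = x   ⇒   g'(x) = 1
  lim(x→∞) f'(x)/g'(x) = lim(x→∞) (15·x^2 + 6·x)/(1)
  = ∞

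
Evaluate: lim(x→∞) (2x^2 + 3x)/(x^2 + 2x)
This is an ∞/∞ indeterminate form.

Apply L'Hôpital's rule: differentiate numerator and denominator separately.
  f(x) = 2·x^2 + 3·x   ⇒   f'(x) = 4·x + 3
  g(x) = x^2 + 2·x   ⇒   g'(x) = 2·x + 2
  lim(x→∞) f'(x)/g'(x) = lim(x→∞) (4·x + 3)/(2·x + 2)
  = 2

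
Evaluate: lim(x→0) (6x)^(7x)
This is an exponential indeterminate form.

For exponential indeterminate forms, take the natural log:
  Let L = lim(x→0) (6x)^(7x)
  Then ln(L) = lim(x→0) [exponent × ln(base)]
  Evaluate using L'Hôpital or standard limits, then exponentiate.
  L = 1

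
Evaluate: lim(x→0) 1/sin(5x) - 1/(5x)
This is an ∞-∞ indeterminate form.

Combine fractions or rationalize to convert ∞-∞ to 0/0 form:
  lim(x→0) 1/sin(5x) - 1/(5x) = 0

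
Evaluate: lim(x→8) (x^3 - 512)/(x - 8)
This is a standard limit.

Factor or rationalize the expression:
  lim(x→8) (x^3 - 512)/(x - 8) = 192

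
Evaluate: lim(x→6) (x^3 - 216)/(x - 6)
This is a standard limit.

Factor or rationalize the expression:
  lim(x→6) (x^3 - 216)/(x - 6) = 108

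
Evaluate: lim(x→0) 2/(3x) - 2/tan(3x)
This is an ∞-∞ indeterminate form.

Combine fractions or rationalize to convert ∞-∞ to 0/0 form:
  lim(x→0) 2/(3x) - 2/tan(3x) = 0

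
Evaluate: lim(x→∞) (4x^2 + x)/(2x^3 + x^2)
This is an ∞/∞ indeterminate form.

Apply L'Hôpital's rule: differentiate numerator and denominator separately.
  f(x) = 4·x^2 + x   ⇒   f'(x) = 8·x + 1
  g(x) = 2·x^3 + x^2   ⇒   g'(x) = 6·x^2 + 2·x
  lim(x→∞) f'(x)/g'(x) = lim(x→∞) (8·x + 1)/(6·x^2 + 2·x)
  = 0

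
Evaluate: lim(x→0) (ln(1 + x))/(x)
This is a 0/0 indeterminate form.

Apply L'Hôpital's rule: differentiate numerator and denominator separately.
  f(x) = ln(x + 1)   ⇒   f'(x) = 1/(x + 1)
  g(x) = x   ⇒   g'(x) = 1
  lim(x→0) f'(x)/g'(x) = lim(x→0) (1/(x + 1))/(1)
  = 1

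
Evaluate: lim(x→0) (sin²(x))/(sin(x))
This is a 0/0 indeterminate form.

Apply L'Hôpital's rule: differentiate numerator and denominator separately.
  f(x) = sin(x)^2   ⇒   f'(x) = 2·sin(x)·cos(x)
  g(x) = sin(x)   ⇒   g'(x) = cos(x)
  lim(x→0) f'(x)/g'(x) = lim(x→0) (2·sin(x)·cos(x))/(cos(x))
  = 0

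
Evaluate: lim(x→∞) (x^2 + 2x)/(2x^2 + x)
This is an ∞/∞ indeterminate form.

Apply L'Hôpital's rule: differentiate numerator and denominator separately.
  f(x) = x^2 + 2·x   ⇒   f'(x) = 2·x + 2
  g(x) = 2·x^2 + x   ⇒   g'(x) = 4·x + 1
  lim(x→∞) f'(x)/g'(x) = lim(x→∞) (2·x + 2)/(4·x + 1)
  = 1/2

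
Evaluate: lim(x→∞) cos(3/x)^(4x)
This is an exponential indeterminate form.

For exponential indeterminate forms, take the natural log:
  Let L = lim(x→∞) cos(3/x)^(4x)
  Then ln(L) = lim(x→∞) [exponent × ln(base)]
  Evaluate using L'Hôpital or standard limits, then exponentiate.
  L = 1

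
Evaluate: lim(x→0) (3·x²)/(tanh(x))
This is a 0/0 indeterminate form.

Apply L'Hôpital's rule: differentiate numerator and denominator separately.
  f(x) = 3·x^2   ⇒   f'(x) = 6·x
  g(x) = tanh(x)   ⇒   g'(x) = 1 - tanh(x)^2
  lim(x→0) f'(x)/g'(x) = lim(x→0) (6·x)/(1 - tanh(x)^2)
  = 0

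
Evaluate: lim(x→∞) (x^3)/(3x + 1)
This is an ∞/∞ indeterminate form.

Apply L'Hôpital's rule: differentiate numerator and denominator separately.
  f(x) = x^3   ⇒   f'(x) = 3·x^2
  g(x) = 3·x + 1   ⇒   g'(x) = 3
  lim(x→∞) f'(x)/g'(x) = lim(x→∞) (3·x^2)/(3)
  = ∞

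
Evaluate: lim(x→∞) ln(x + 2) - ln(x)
This is an ∞-∞ indeterminate form.

Combine fractions or rationalize to convert ∞-∞ to 0/0 form:
  lim(x→∞) ln(x + 2) - ln(x) = 0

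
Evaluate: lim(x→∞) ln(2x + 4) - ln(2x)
This is an ∞-∞ indeterminate form.

Combine fractions or rationalize to convert ∞-∞ to 0/0 form:
  lim(x→∞) ln(2x + 4) - ln(2x) = 0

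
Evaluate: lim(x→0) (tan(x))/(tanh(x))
This is a 0/0 indeterminate form.

Apply L'Hôpital's rule: differentiate numerator and denominator separately.
  f(x) = tan(x)   ⇒   f'(x) = tan(x)^2 + 1
  g(x) = tanh(x)   ⇒   g'(x) = 1 - tanh(x)^2
  lim(x→0) f'(x)/g'(x) = lim(x→0) (tan(x)^2 + 1)/(1 - tanh(x)^2)
  = 1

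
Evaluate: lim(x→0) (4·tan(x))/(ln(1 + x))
This is a 0/0 indeterminate form.

Apply L'Hôpital's rule: differentiate numerator and denominator separately.
  f(x) = 4·tan(x)   ⇒   f'(x) = 4·tan(x)^2 + 4
  g(x) = ln(x + 1)   ⇒   g'(x) = 1/(x + 1)
  lim(x→0) f'(x)/g'(x) = lim(x→0) (4·tan(x)^2 + 4)/(1/(x + 1))
  = 4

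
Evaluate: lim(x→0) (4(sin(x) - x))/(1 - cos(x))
This is a 0/0 indeterminate form.

Apply L'Hôpital's rule: differentiate numerator and denominator separately.
  f(x) = -4·x + 4·sin(x)   ⇒   f'(x) = 4·cos(x) - 4
  g(x) = 1 - cos(x)   ⇒   g'(x) = sin(x)
  lim(x→0) f'(x)/g'(x) = lim(x→0) (4·cos(x) - 4)/(sin(x))
  = 0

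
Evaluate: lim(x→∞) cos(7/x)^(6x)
This is an exponential indeterminate form.

For exponential indeterminate forms, take the natural log:
  Let L = lim(x→∞) cos(7/x)^(6x)
  Then ln(L) = lim(x→∞) [exponent × ln(base)]
  Evaluate using L'Hôpital or standard limits, then exponentiate.
  L = 1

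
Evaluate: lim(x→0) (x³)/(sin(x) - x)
This is a 0/0 indeterminate form.

Apply L'Hôpital's rule: differentiate numerator and denominator separately.
  f(x) = x^3   ⇒   f'(x) = 3·x^2
  g(x) = -x + sin(x)   ⇒   g'(x) = cos(x) - 1
  lim(x→0) f'(x)/g'(x) = lim(x→0) (3·x^2)/(cos(x) - 1)
  = -6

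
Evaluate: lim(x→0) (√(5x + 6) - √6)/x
This is a standard limit.

Factor or rationalize the expression:
  lim(x→0) (√(5x + 6) - √6)/x = 5·sqrt(6)/12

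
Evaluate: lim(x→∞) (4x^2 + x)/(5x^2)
This is an ∞/∞ indeterminate form.

Apply L'Hôpital's rule: differentiate numerator and denominator separately.
  f(x) = 4·x^2 + x   ⇒   f'(x) = 8·x + 1
  g(x) = 5·x^2   ⇒   g'(x) = 10·x
  lim(x→∞) f'(x)/g'(x) = lim(x→∞) (8·x + 1)/(10·x)
  = 4/5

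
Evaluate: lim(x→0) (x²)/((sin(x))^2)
This is a 0/0 indeterminate form.

Apply L'Hôpital's rule: differentiate numerator and denominator separately.
  f(x) = x^2   ⇒   f'(x) = 2·x
  g(x) = sin(x)^2   ⇒   g'(x) = 2·sin(x)·cos(x)
  lim(x→0) f'(x)/g'(x) = lim(x→0) (2·x)/(2·sin(x)·cos(x))
  = 1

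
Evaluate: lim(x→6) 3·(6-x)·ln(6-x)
This is a 0·∞ indeterminate form.

Rewrite 0·∞ as a quotient (0/0 or ∞/∞ form), then apply L'Hôpital's rule:
  lim(x→6) 3·(6-x)·ln(6-x) = 0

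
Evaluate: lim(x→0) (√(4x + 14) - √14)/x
This is a standard limit.

Factor or rationalize the expression:
  lim(x→0) (√(4x + 14) - √14)/x = sqrt(14)/7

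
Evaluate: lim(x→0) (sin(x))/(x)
This is a 0/0 indeterminate form.

Apply L'Hôpital's rule: differentiate numerator and denominator separately.
  f(x) = sin(x)   ⇒   f'(x) = cos(x)
  g(x) = x   ⇒   g'(x) = 1
  lim(x→0) f'(x)/g'(x) = lim(x→0) (cos(x))/(1)
  = 1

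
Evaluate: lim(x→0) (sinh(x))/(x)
This is a 0/0 indeterminate form.

Apply L'Hôpital's rule: differentiate numerator and denominator separately.
  f(x) = sinh(x)   ⇒   f'(x) = cosh(x)
  g(x) = x   ⇒   g'(x) = 1
  lim(x→0) f'(x)/g'(x) = lim(x→0) (cosh(x))/(1)
  = 1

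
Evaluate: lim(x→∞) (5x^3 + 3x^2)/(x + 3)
This is an ∞/∞ indeterminate form.

Apply L'Hôpital's rule: differentiate numerator and denominator separately.
  f(x) = 5·x^3 + 3·x^2   ⇒   f'(x) = 15·x^2 + 6·x
  g(x) = x + 3   ⇒   g'(x) = 1
  lim(x→∞) f'(x)/g'(x) = lim(x→∞) (15·x^2 + 6·x)/(1)
  = ∞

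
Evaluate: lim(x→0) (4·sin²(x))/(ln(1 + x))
This is a 0/0 indeterminate form.

Apply L'Hôpital's rule: differentiate numerator and denominator separately.
  f(x) = 4·sin(x)^2   ⇒   f'(x) = 8·sin(x)·cos(x)
  g(x) = ln(x + 1)   ⇒   g'(x) = 1/(x + 1)
  lim(x→0) f'(x)/g'(x) = lim(x→0) (8·sin(x)·cos(x))/(1/(x + 1))
  = 0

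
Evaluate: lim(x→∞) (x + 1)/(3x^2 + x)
This is an ∞/∞ indeterminate form.

Apply L'Hôpital's rule: differentiate numerator and denominator separately.
  f(x) = x + 1   ⇒   f'(x) = 1
  g(x) = 3·x^2 + x   ⇒   g'(x) = 6·x + 1
  lim(x→∞) f'(x)/g'(x) = lim(x→∞) (1)/(6·x + 1)
  = 0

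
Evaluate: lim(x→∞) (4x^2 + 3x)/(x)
This is an ∞/∞ indeterminate form.

Apply L'Hôpital's rule: differentiate numerator and denominator separately.
  f(x) = 4·x^2 + 3·x   ⇒   f'(x) = 8·x + 3
  g(x) = x   ⇒   g'(x) = 1
  lim(x→∞) f'(x)/g'(x) = lim(x→∞) (8·x + 3)/(1)
  = ∞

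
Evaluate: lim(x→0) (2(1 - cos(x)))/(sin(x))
This is a 0/0 indeterminate form.

Apply L'Hôpital's rule: differentiate numerator and denominator separately.
  f(x) = 2 - 2·cos(x)   ⇒   f'(x) = 2·sin(x)
  g(x) = sin(x)   ⇒   g'(x) = cos(x)
  lim(x→0) f'(x)/g'(x) = lim(x→0) (2·sin(x))/(cos(x))
  = 0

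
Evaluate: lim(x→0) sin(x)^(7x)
This is an exponential indeterminate form.

For exponential indeterminate forms, take the natural log:
  Let L = lim(x→0) sin(x)^(7x)
  Then ln(L) = lim(x→0) [exponent × ln(base)]
  Evaluate using L'Hôpital or standard limits, then exponentiate.
  L = 1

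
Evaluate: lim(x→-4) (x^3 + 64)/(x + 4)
This is a standard limit.

Factor or rationalize the expression:
  lim(x→-4) (x^3 + 64)/(x + 4) = 48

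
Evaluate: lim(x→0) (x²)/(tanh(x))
This is a 0/0 indeterminate form.

Apply L'Hôpital's rule: differentiate numerator and denominator separately.
  f(x) = x^2   ⇒   f'(x) = 2·x
  g(x) = tanh(x)   ⇒   g'(x) = 1 - tanh(x)^2
  lim(x→0) f'(x)/g'(x) = lim(x→0) (2·x)/(1 - tanh(x)^2)
  = 0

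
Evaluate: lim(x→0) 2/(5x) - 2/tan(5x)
This is an ∞-∞ indeterminate form.

Combine fractions or rationalize to convert ∞-∞ to 0/0 form:
  lim(x→0) 2/(5x) - 2/tan(5x) = 0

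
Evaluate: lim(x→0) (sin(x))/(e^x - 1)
This is a 0/0 indeterminate form.

Apply L'Hôpital's rule: differentiate numerator and denominator separately.
  f(x) = sin(x)   ⇒   f'(x) = cos(x)
  g(x) = e^(x) - 1   ⇒   g'(x) = e^(x)
  lim(x→0) f'(x)/g'(x) = lim(x→0) (cos(x))/(e^(x))
  = 1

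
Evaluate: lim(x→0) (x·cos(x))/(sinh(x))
This is a 0/0 indeterminate form.

Apply L'Hôpital's rule: differentiate numerator and denominator separately.
  f(x) = x·cos(x)   ⇒   f'(x) = -x·sin(x) + cos(x)
  g(x) = sinh(x)   ⇒   g'(x) = cosh(x)
  lim(x→0) f'(x)/g'(x) = lim(x→0) (-x·sin(x) + cos(x))/(cosh(x))
  = 1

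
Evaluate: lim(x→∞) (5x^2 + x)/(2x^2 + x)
This is an ∞/∞ indeterminate form.

Apply L'Hôpital's rule: differentiate numerator and denominator separately.
  f(x) = 5·x^2 + x   ⇒   f'(x) = 10·x + 1
  g(x) = 2·x^2 + x   ⇒   g'(x) = 4·x + 1
  lim(x→∞) f'(x)/g'(x) = lim(x→∞) (10·x + 1)/(4·x + 1)
  = 5/2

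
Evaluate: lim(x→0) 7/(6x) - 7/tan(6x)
This is an ∞-∞ indeterminate form.

Combine fractions or rationalize to convert ∞-∞ to 0/0 form:
  lim(x→0) 7/(6x) - 7/tan(6x) = 0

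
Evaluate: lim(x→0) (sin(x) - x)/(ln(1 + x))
This is a 0/0 indeterminate form.

Apply L'Hôpital's rule: differentiate numerator and denominator separately.
  f(x) = -x + sin(x)   ⇒   f'(x) = cos(x) - 1
  g(x) = ln(x + 1)   ⇒   g'(x) = 1/(x + 1)
  lim(x→0) f'(x)/g'(x) = lim(x→0) (cos(x) - 1)/(1/(x + 1))
  = 0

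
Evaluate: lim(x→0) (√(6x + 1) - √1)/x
This is a standard limit.

Factor or rationalize the expression:
  lim(x→0) (√(6x + 1) - √1)/x = 3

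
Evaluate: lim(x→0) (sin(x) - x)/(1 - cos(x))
This is a 0/0 indeterminate form.

Apply L'Hôpital's rule: differentiate numerator and denominator separately.
  f(x) = -x + sin(x)   ⇒   f'(x) = cos(x) - 1
  g(x) = 1 - cos(x)   ⇒   g'(x) = sin(x)
  lim(x→0) f'(x)/g'(x) = lim(x→0) (cos(x) - 1)/(sin(x))
  = 0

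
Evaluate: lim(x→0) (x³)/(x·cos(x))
This is a 0/0 indeterminate form.

Apply L'Hôpital's rule: differentiate numerator and denominator separately.
  f(x) = x^3   ⇒   f'(x) = 3·x^2
  g(x) = x·cos(x)   ⇒   g'(x) = -x·sin(x) + cos(x)
  lim(x→0) f'(x)/g'(x) = lim(x→0) (3·x^2)/(-x·sin(x) + cos(x))
  = 0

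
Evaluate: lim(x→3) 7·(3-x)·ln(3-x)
This is a 0·∞ indeterminate form.

Rewrite 0·∞ as a quotient (0/0 or ∞/∞ form), then apply L'Hôpital's rule:
  lim(x→3) 7·(3-x)·ln(3-x) = 0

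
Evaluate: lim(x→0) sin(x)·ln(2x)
This is a 0·∞ indeterminate form.

Rewrite 0·∞ as a quotient (0/0 or ∞/∞ form), then apply L'Hôpital's rule:
  lim(x→0) sin(x)·ln(2x) = 0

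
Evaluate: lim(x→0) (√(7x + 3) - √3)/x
This is a standard limit.

Factor or rationalize the expression:
  lim(x→0) (√(7x + 3) - √3)/x = 7·sqrt(3)/6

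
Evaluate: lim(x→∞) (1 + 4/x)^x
This is an exponential indeterminate form.

For exponential indeterminate forms, take the natural log:
  Let L = lim(x→∞) (1 + 4/x)^x
  Then ln(L) = lim(x→∞) [exponent × ln(base)]
  Evaluate using L'Hôpital or standard limits, then exponentiate.
  L = e^(4)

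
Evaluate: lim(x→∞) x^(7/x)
This is an exponential indeterminate form.

For exponential indeterminate forms, take the natural log:
  Let L = lim(x→∞) x^(7/x)
  Then ln(L) = lim(x→∞) [exponent × ln(base)]
  Evaluate using L'Hôpital or standard limits, then exponentiate.
  L = 1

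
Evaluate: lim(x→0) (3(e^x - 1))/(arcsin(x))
This is a 0/0 indeterminate form.

Apply L'Hôpital's rule: differentiate numerator and denominator separately.
  f(x) = 3·e^(x) - 3   ⇒   f'(x) = 3·e^(x)
  g(x) = asin(x)   ⇒   g'(x) = 1/sqrt(1 - x^2)
  lim(x→0) f'(x)/g'(x) = lim(x→0) (3·e^(x))/(1/sqrt(1 - x^2))
  = 3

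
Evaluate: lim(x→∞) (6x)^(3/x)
This is an exponential indeterminate form.

For exponential indeterminate forms, take the natural log:
  Let L = lim(x→∞) (6x)^(3/x)
  Then ln(L) = lim(x→∞) [exponent × ln(base)]
  Evaluate using L'Hôpital or standard limits, then exponentiate.
  L = 1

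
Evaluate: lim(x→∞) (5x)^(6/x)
This is an exponential indeterminate form.

For exponential indeterminate forms, take the natural log:
  Let L = lim(x→∞) (5x)^(6/x)
  Then ln(L) = lim(x→∞) [exponent × ln(base)]
  Evaluate using L'Hôpital or standard limits, then exponentiate.
  L = 1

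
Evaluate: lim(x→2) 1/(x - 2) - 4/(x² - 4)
This is an ∞-∞ indeterminate form.

Combine fractions or rationalize to convert ∞-∞ to 0/0 form:
  lim(x→2) 1/(x - 2) - 4/(x² - 4) = 1/4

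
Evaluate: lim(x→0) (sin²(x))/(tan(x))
This is a 0/0 indeterminate form.

Apply L'Hôpital's rule: differentiate numerator and denominator separately.
  f(x) = sin(x)^2   ⇒   f'(x) = 2·sin(x)·cos(x)
  g(x) = tan(x)   ⇒   g'(x) = tan(x)^2 + 1
  lim(x→0) f'(x)/g'(x) = lim(x→0) (2·sin(x)·cos(x))/(tan(x)^2 + 1)
  = 0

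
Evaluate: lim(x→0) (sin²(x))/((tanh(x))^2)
This is a 0/0 indeterminate form.

Apply L'Hôpital's rule: differentiate numerator and denominator separately.
  f(x) = sin(x)^2   ⇒   f'(x) = 2·sin(x)·cos(x)
  g(x) = tanh(x)^2   ⇒   g'(x) = (2 - 2·tanh(x)^2)·tanh(x)
  lim(x→0) f'(x)/g'(x) = lim(x→0) (2·sin(x)·cos(x))/((2 - 2·tanh(x)^2)·tanh(x))
  = 1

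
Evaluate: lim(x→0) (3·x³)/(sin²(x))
This is a 0/0 indeterminate form.

Apply L'Hôpital's rule: differentiate numerator and denominator separately.
  f(x) = 3·x^3   ⇒   f'(x) = 9·x^2
  g(x) = sin(x)^2   ⇒   g'(x) = 2·sin(x)·cos(x)
  lim(x→0) f'(x)/g'(x) = lim(x→0) (9·x^2)/(2·sin(x)·cos(x))
  = 0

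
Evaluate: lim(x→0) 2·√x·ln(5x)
This is a 0·∞ indeterminate form.

Rewrite 0·∞ as a quotient (0/0 or ∞/∞ form), then apply L'Hôpital's rule:
  lim(x→0) 2·√x·ln(5x) = 0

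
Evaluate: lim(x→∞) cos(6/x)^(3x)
This is an exponential indeterminate form.

For exponential indeterminate forms, take the natural log:
  Let L = lim(x→∞) cos(6/x)^(3x)
  Then ln(L) = lim(x→∞) [exponent × ln(base)]
  Evaluate using L'Hôpital or standard limits, then exponentiate.
  L = 1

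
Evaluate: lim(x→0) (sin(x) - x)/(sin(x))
This is a 0/0 indeterminate form.

Apply L'Hôpital's rule: differentiate numerator and denominator separately.
  f(x) = -x + sin(x)   ⇒   f'(x) = cos(x) - 1
  g(x) = sin(x)   ⇒   g'(x) = cos(x)
  lim(x→0) f'(x)/g'(x) = lim(x→0) (cos(x) - 1)/(cos(x))
  = 0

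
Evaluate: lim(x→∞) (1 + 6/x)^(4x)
This is an exponential indeterminate form.

For exponential indeterminate forms, take the natural log:
  Let L = lim(x→∞) (1 + 6/x)^(4x)
  Then ln(L) = lim(x→∞) [exponent × ln(base)]
  Evaluate using L'Hôpital or standard limits, then exponentiate.
  L = e^(24)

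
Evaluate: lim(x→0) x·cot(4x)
This is a 0·∞ indeterminate form.

Rewrite 0·∞ as a quotient (0/0 or ∞/∞ form), then apply L'Hôpital's rule:
  lim(x→0) x·cot(4x) = 1/4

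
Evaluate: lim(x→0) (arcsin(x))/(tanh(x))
This is a 0/0 indeterminate form.

Apply L'Hôpital's rule: differentiate numerator and denominator separately.
  f(x) = asin(x)   ⇒   f'(x) = 1/sqrt(1 - x^2)
  g(x) = tanh(x)   ⇒   g'(x) = 1 - tanh(x)^2
  lim(x→0) f'(x)/g'(x) = lim(x→0) (1/sqrt(1 - x^2))/(1 - tanh(x)^2)
  = 1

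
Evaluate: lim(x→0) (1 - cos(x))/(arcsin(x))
This is a 0/0 indeterminate form.

Apply L'Hôpital's rule: differentiate numerator and denominator separately.
  f(x) = 1 - cos(x)   ⇒   f'(x) = sin(x)
  g(x) = asin(x)   ⇒   g'(x) = 1/sqrt(1 - x^2)
  lim(x→0) f'(x)/g'(x) = lim(x→0) (sin(x))/(1/sqrt(1 - x^2))
  = 0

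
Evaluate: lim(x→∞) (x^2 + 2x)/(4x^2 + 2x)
This is an ∞/∞ indeterminate form.

Apply L'Hôpital's rule: differentiate numerator and denominator separately.
  f(x) = x^2 + 2·x   ⇒   f'(x) = 2·x + 2
  g(x) = 4·x^2 + 2·x   ⇒   g'(x) = 8·x + 2
  lim(x→∞) f'(x)/g'(x) = lim(x→∞) (2·x + 2)/(8·x + 2)
  = 1/4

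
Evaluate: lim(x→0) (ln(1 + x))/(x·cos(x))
This is a 0/0 indeterminate form.

Apply L'Hôpital's rule: differentiate numerator and denominator separately.
  f(x) = ln(x + 1)   ⇒   f'(x) = 1/(x + 1)
  g(x) = x·cos(x)   ⇒   g'(x) = -x·sin(x) + cos(x)
  lim(x→0) f'(x)/g'(x) = lim(x→0) (1/(x + 1))/(-x·sin(x) + cos(x))
  = 1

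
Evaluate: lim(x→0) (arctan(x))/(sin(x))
This is a 0/0 indeterminate form.

Apply L'Hôpital's rule: differentiate numerator and denominator separately.
  f(x) = atan(x)   ⇒   f'(x) = 1/(x^2 + 1)
  g(x) = sin(x)   ⇒   g'(x) = cos(x)
  lim(x→0) f'(x)/g'(x) = lim(x→0) (1/(x^2 + 1))/(cos(x))
  = 1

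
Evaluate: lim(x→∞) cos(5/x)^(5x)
This is an exponential indeterminate form.

For exponential indeterminate forms, take the natural log:
  Let L = lim(x→∞) cos(5/x)^(5x)
  Then ln(L) = lim(x→∞) [exponent × ln(base)]
  Evaluate using L'Hôpital or standard limits, then exponentiate.
  L = 1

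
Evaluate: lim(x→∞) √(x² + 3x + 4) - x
This is an ∞-∞ indeterminate form.

Combine fractions or rationalize to convert ∞-∞ to 0/0 form:
  lim(x→∞) √(x² + 3x + 4) - x = 3/2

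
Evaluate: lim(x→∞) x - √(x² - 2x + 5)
This is an ∞-∞ indeterminate form.

Combine fractions or rationalize to convert ∞-∞ to 0/0 form:
  lim(x→∞) x - √(x² - 2x + 5) = 1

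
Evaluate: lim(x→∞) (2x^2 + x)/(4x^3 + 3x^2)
This is an ∞/∞ indeterminate form.

Apply L'Hôpital's rule: differentiate numerator and denominator separately.
  f(x) = 2·x^2 + x   ⇒   f'(x) = 4·x + 1
  g(x) = 4·x^3 + 3·x^2   ⇒   g'(x) = 12·x^2 + 6·x
  lim(x→∞) f'(x)/g'(x) = lim(x→∞) (4·x + 1)/(12·x^2 + 6·x)
  = 0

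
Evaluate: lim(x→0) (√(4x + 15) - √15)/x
This is a standard limit.

Factor or rationalize the expression:
  lim(x→0) (√(4x + 15) - √15)/x = 2·sqrt(15)/15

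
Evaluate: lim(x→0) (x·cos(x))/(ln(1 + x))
This is a 0/0 indeterminate form.

Apply L'Hôpital's rule: differentiate numerator and denominator separately.
  f(x) = x·cos(x)   ⇒   f'(x) = -x·sin(x) + cos(x)
  g(x) = ln(x + 1)   ⇒   g'(x) = 1/(x + 1)
  lim(x→0) f'(x)/g'(x) = lim(x→0) (-x·sin(x) + cos(x))/(1/(x + 1))
  = 1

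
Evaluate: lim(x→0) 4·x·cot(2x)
This is a 0·∞ indeterminate form.

Rewrite 0·∞ as a quotient (0/0 or ∞/∞ form), then apply L'Hôpital's rule:
  lim(x→0) 4·x·cot(2x) = 2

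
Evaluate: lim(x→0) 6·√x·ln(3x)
This is a 0·∞ indeterminate form.

Rewrite 0·∞ as a quotient (0/0 or ∞/∞ form), then apply L'Hôpital's rule:
  lim(x→0) 6·√x·ln(3x) = 0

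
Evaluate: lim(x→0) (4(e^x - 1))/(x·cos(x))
This is a 0/0 indeterminate form.

Apply L'Hôpital's rule: differentiate numerator and denominator separately.
  f(x) = 4·e^(x) - 4   ⇒   f'(x) = 4·e^(x)
  g(x) = x·cos(x)   ⇒   g'(x) = -x·sin(x) + cos(x)
  lim(x→0) f'(x)/g'(x) = lim(x→0) (4·e^(x))/(-x·sin(x) + cos(x))
  = 4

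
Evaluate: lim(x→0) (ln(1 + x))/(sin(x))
This is a 0/0 indeterminate form.

Apply L'Hôpital's rule: differentiate numerator and denominator separately.
  f(x) = ln(x + 1)   ⇒   f'(x) = 1/(x + 1)
  g(x) = sin(x)   ⇒   g'(x) = cos(x)
  lim(x→0) f'(x)/g'(x) = lim(x→0) (1/(x + 1))/(cos(x))
  = 1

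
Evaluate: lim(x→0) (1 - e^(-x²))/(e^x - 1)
This is a 0/0 indeterminate form.

Apply L'Hôpital's rule: differentiate numerator and denominator separately.
  f(x) = 1 - e^(-x^2)   ⇒   f'(x) = 2·x·e^(-x^2)
  g(x) = e^(x) - 1   ⇒   g'(x) = e^(x)
  lim(x→0) f'(x)/g'(x) = lim(x→0) (2·x·e^(-x^2))/(e^(x))
  = 0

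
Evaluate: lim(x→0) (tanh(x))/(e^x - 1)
This is a 0/0 indeterminate form.

Apply L'Hôpital's rule: differentiate numerator and denominator separately.
  f(x) = tanh(x)   ⇒   f'(x) = 1 - tanh(x)^2
  g(x) = e^(x) - 1   ⇒   g'(x) = e^(x)
  lim(x→0) f'(x)/g'(x) = lim(x→0) (1 - tanh(x)^2)/(e^(x))
  = 1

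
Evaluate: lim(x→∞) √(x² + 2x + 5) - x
This is an ∞-∞ indeterminate form.

Combine fractions or rationalize to convert ∞-∞ to 0/0 form:
  lim(x→∞) √(x² + 2x + 5) - x = 1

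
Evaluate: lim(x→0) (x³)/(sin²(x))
This is a 0/0 indeterminate form.

Apply L'Hôpital's rule: differentiate numerator and denominator separately.
  f(x) = x^3   ⇒   f'(x) = 3·x^2
  g(x) = sin(x)^2   ⇒   g'(x) = 2·sin(x)·cos(x)
  lim(x→0) f'(x)/g'(x) = lim(x→0) (3·x^2)/(2·sin(x)·cos(x))
  = 0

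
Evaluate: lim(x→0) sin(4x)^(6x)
This is an exponential indeterminate form.

For exponential indeterminate forms, take the natural log:
  Let L = lim(x→0) sin(4x)^(6x)
  Then ln(L) = lim(x→0) [exponent × ln(base)]
  Evaluate using L'Hôpital or standard limits, then exponentiate.
  L = 1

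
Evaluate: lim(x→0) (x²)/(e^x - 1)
This is a 0/0 indeterminate form.

Apply L'Hôpital's rule: differentiate numerator and denominator separately.
  f(x) = x^2   ⇒   f'(x) = 2·x
  g(x) = e^(x) - 1   ⇒   g'(x) = e^(x)
  lim(x→0) f'(x)/g'(x) = lim(x→0) (2·x)/(e^(x))
  = 0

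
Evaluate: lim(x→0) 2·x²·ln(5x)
This is a 0·∞ indeterminate form.

Rewrite 0·∞ as a quotient (0/0 or ∞/∞ form), then apply L'Hôpital's rule:
  lim(x→0) 2·x²·ln(5x) = 0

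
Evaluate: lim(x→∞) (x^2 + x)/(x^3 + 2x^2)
This is an ∞/∞ indeterminate form.

Apply L'Hôpital's rule: differentiate numerator and denominator separately.
  f(x) = x^2 + x   ⇒   f'(x) = 2·x + 1
  g(x) = x^3 + 2·x^2   ⇒   g'(x) = 3·x^2 + 4·x
  lim(x→∞) f'(x)/g'(x) = lim(x→∞) (2·x + 1)/(3·x^2 + 4·x)
  = 0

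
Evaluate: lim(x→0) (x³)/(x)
This is a 0/0 indeterminate form.

Apply L'Hôpital's rule: differentiate numerator and denominator separately.
  f(x) = x^3   ⇒   f'(x) = 3·x^2
  g(x) = x   ⇒   g'(x) = 1
  lim(x→0) f'(x)/g'(x) = lim(x→0) (3·x^2)/(1)
  = 0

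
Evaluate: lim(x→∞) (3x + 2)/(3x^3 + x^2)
This is an ∞/∞ indeterminate form.

Apply L'Hôpital's rule: differentiate numerator and denominator separately.
  f(x) = 3·x + 2   ⇒   f'(x) = 3
  g(x) = 3·x^3 + x^2   ⇒   g'(x) = 9·x^2 + 2·x
  lim(x→∞) f'(x)/g'(x) = lim(x→∞) (3)/(9·x^2 + 2·x)
  = 0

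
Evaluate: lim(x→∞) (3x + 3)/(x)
This is an ∞/∞ indeterminate form.

Apply L'Hôpital's rule: differentiate numerator and denominator separately.
  f(x) = 3·x + 3   ⇒   f'(x) = 3
  g(x) = x   ⇒   g'(x) = 1
  lim(x→∞) f'(x)/g'(x) = lim(x→∞) (3)/(1)
  = 3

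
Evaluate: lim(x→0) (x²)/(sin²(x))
This is a 0/0 indeterminate form.

Apply L'Hôpital's rule: differentiate numerator and denominator separately.
  f(x) = x^2   ⇒   f'(x) = 2·x
  g(x) = sin(x)^2   ⇒   g'(x) = 2·sin(x)·cos(x)
  lim(x→0) f'(x)/g'(x) = lim(x→0) (2·x)/(2·sin(x)·cos(x))
  = 1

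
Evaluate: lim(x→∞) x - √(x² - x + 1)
This is an ∞-∞ indeterminate form.

Combine fractions or rationalize to convert ∞-∞ to 0/0 form:
  lim(x→∞) x - √(x² - x + 1) = 1/2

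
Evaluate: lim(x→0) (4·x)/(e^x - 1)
This is a 0/0 indeterminate form.

Apply L'Hôpital's rule: differentiate numerator and denominator separately.
  f(x) = 4·x   ⇒   f'(x) = 4
  g(x) = e^(x) - 1   ⇒   g'(x) = e^(x)
  lim(x→0) f'(x)/g'(x) = lim(x→0) (4)/(e^(x))
  = 4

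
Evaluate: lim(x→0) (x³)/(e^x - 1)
This is a 0/0 indeterminate form.

Apply L'Hôpital's rule: differentiate numerator and denominator separately.
  f(x) = x^3   ⇒   f'(x) = 3·x^2
  g(x) = e^(x) - 1   ⇒   g'(x) = e^(x)
  lim(x→0) f'(x)/g'(x) = lim(x→0) (3·x^2)/(e^(x))
  = 0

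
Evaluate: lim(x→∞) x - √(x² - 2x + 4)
This is an ∞-∞ indeterminate form.

Combine fractions or rationalize to convert ∞-∞ to 0/0 form:
  lim(x→∞) x - √(x² - 2x + 4) = 1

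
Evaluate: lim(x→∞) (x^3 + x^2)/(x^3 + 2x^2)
This is an ∞/∞ indeterminate form.

Apply L'Hôpital's rule: differentiate numerator and denominator separately.
  f(x) = x^3 + x^2   ⇒   f'(x) = 3·x^2 + 2·x
  g(x) = x^3 + 2·x^2   ⇒   g'(x) = 3·x^2 + 4·x
  lim(x→∞) f'(x)/g'(x) = lim(x→∞) (3·x^2 + 2·x)/(3·x^2 + 4·x)
  = 1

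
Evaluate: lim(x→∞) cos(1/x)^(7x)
This is an exponential indeterminate form.

For exponential indeterminate forms, take the natural log:
  Let L = lim(x→∞) cos(1/x)^(7x)
  Then ln(L) = lim(x→∞) [exponent × ln(base)]
  Evaluate using L'Hôpital or standard limits, then exponentiate.
  L = 1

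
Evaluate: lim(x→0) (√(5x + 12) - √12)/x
This is a standard limit.

Factor or rationalize the expression:
  lim(x→0) (√(5x + 12) - √12)/x = 5·sqrt(3)/12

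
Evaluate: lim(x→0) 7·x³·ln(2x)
This is a 0·∞ indeterminate form.

Rewrite 0·∞ as a quotient (0/0 or ∞/∞ form), then apply L'Hôpital's rule:
  lim(x→0) 7·x³·ln(2x) = 0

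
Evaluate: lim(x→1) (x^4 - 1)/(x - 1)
This is a standard limit.

Factor or rationalize the expression:
  lim(x→1) (x^4 - 1)/(x - 1) = 4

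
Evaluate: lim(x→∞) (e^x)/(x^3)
This is an ∞/∞ indeterminate form.

Apply L'Hôpital's rule: differentiate numerator and denominator separately.
  f(x) = e^(x)   ⇒   f'(x) = e^(x)
  g(x) = x^3   ⇒   g'(x) = 3·x^2
  lim(x→∞) f'(x)/g'(x) = lim(x→∞) (e^(x))/(3·x^2)
  = ∞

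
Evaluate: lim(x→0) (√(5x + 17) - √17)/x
This is a standard limit.

Factor or rationalize the expression:
  lim(x→0) (√(5x + 17) - √17)/x = 5·sqrt(17)/34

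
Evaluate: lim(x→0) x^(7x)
This is an exponential indeterminate form.

For exponential indeterminate forms, take the natural log:
  Let L = lim(x→0) x^(7x)
  Then ln(L) = lim(x→0) [exponent × ln(base)]
  Evaluate using L'Hôpital or standard limits, then exponentiate.
  L = 1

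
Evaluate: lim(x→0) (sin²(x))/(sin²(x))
This is a 0/0 indeterminate form.

Apply L'Hôpital's rule: differentiate numerator and denominator separately.
  f(x) = sin(x)^2   ⇒   f'(x) = 2·sin(x)·cos(x)
  g(x) = sin(x)^2   ⇒   g'(x) = 2·sin(x)·cos(x)
  lim(x→0) f'(x)/g'(x) = lim(x→0) (2·sin(x)·cos(x))/(2·sin(x)·cos(x))
  = 1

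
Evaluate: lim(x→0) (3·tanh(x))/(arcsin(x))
This is a 0/0 indeterminate form.

Apply L'Hôpital's rule: differentiate numerator and denominator separately.
  f(x) = 3·tanh(x)   ⇒   f'(x) = 3 - 3·tanh(x)^2
  g(x) = asin(x)   ⇒   g'(x) = 1/sqrt(1 - x^2)
  lim(x→0) f'(x)/g'(x) = lim(x→0) (3 - 3·tanh(x)^2)/(1/sqrt(1 - x^2))
  = 3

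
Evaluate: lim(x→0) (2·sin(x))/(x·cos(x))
This is a 0/0 indeterminate form.

Apply L'Hôpital's rule: differentiate numerator and denominator separately.
  f(x) = 2·sin(x)   ⇒   f'(x) = 2·cos(x)
  g(x) = x·cos(x)   ⇒   g'(x) = -x·sin(x) + cos(x)
  lim(x→0) f'(x)/g'(x) = lim(x→0) (2·cos(x))/(-x·sin(x) + cos(x))
  = 2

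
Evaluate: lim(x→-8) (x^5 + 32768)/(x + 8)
This is a standard limit.

Factor or rationalize the expression:
  lim(x→-8) (x^5 + 32768)/(x + 8) = 20480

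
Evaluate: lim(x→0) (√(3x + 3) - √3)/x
This is a standard limit.

Factor or rationalize the expression:
  lim(x→0) (√(3x + 3) - √3)/x = sqrt(3)/2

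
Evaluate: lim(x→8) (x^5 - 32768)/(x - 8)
This is a standard limit.

Factor or rationalize the expression:
  lim(x→8) (x^5 - 32768)/(x - 8) = 20480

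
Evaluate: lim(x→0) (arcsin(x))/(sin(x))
This is a 0/0 indeterminate form.

Apply L'Hôpital's rule: differentiate numerator and denominator separately.
  f(x) = asin(x)   ⇒   f'(x) = 1/sqrt(1 - x^2)
  g(x) = sin(x)   ⇒   g'(x) = cos(x)
  lim(x→0) f'(x)/g'(x) = lim(x→0) (1/sqrt(1 - x^2))/(cos(x))
  = 1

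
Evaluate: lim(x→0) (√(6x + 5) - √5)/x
This is a standard limit.

Factor or rationalize the expression:
  lim(x→0) (√(6x + 5) - √5)/x = 3·sqrt(5)/5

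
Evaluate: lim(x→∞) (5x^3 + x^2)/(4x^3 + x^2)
This is an ∞/∞ indeterminate form.

Apply L'Hôpital's rule: differentiate numerator and denominator separately.
  f(x) = 5·x^3 + x^2   ⇒   f'(x) = 15·x^2 + 2·x
  g(x) = 4·x^3 + x^2   ⇒   g'(x) = 12·x^2 + 2·x
  lim(x→∞) f'(x)/g'(x) = lim(x→∞) (15·x^2 + 2·x)/(12·x^2 + 2·x)
  = 5/4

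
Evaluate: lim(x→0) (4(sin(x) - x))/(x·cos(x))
This is a 0/0 indeterminate form.

Apply L'Hôpital's rule: differentiate numerator and denominator separately.
  f(x) = -4·x + 4·sin(x)   ⇒   f'(x) = 4·cos(x) - 4
  g(x) = x·cos(x)   ⇒   g'(x) = -x·sin(x) + cos(x)
  lim(x→0) f'(x)/g'(x) = lim(x→0) (4·cos(x) - 4)/(-x·sin(x) + cos(x))
  = 0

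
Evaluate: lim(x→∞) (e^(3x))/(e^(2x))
This is an ∞/∞ indeterminate form.

Apply L'Hôpital's rule: differentiate numerator and denominator separately.
  f(x) = e^(3·x)   ⇒   f'(x) = 3·e^(3·x)
  g(x) = e^(2·x)   ⇒   g'(x) = 2·e^(2·x)
  lim(x→∞) f'(x)/g'(x) = lim(x→∞) (3·e^(3·x))/(2·e^(2·x))
  = ∞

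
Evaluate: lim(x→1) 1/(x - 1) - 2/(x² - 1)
This is an ∞-∞ indeterminate form.

Combine fractions or rationalize to convert ∞-∞ to 0/0 form:
  lim(x→1) 1/(x - 1) - 2/(x² - 1) = 1/2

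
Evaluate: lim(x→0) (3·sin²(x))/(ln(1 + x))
This is a 0/0 indeterminate form.

Apply L'Hôpital's rule: differentiate numerator and denominator separately.
  f(x) = 3·sin(x)^2   ⇒   f'(x) = 6·sin(x)·cos(x)
  g(x) = ln(x + 1)   ⇒   g'(x) = 1/(x + 1)
  lim(x→0) f'(x)/g'(x) = lim(x→0) (6·sin(x)·cos(x))/(1/(x + 1))
  = 0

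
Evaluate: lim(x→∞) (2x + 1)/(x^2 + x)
This is an ∞/∞ indeterminate form.

Apply L'Hôpital's rule: differentiate numerator and denominator separately.
  f(x) = 2·x + 1   ⇒   f'(x) = 2
  g(x) = x^2 + x   ⇒   g'(x) = 2·x + 1
  lim(x→∞) f'(x)/g'(x) = lim(x→∞) (2)/(2·x + 1)
  = 0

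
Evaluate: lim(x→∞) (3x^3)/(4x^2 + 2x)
This is an ∞/∞ indeterminate form.

Apply L'Hôpital's rule: differentiate numerator and denominator separately.
  f(x) = 3·x^3   ⇒   f'(x) = 9·x^2
  g(x) = 4·x^2 + 2·x   ⇒   g'(x) = 8·x + 2
  lim(x→∞) f'(x)/g'(x) = lim(x→∞) (9·x^2)/(8·x + 2)
  = ∞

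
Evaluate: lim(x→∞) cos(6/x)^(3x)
This is an exponential indeterminate form.

For exponential indeterminate forms, take the natural log:
  Let L = lim(x→∞) cos(6/x)^(3x)
  Then ln(L) = lim(x→∞) [exponent × ln(base)]
  Evaluate using L'Hôpital or standard limits, then exponentiate.
  L = 1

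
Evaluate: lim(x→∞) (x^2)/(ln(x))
This is an ∞/∞ indeterminate form.

Apply L'Hôpital's rule: differentiate numerator and denominator separately.
  f(x) = x^2   ⇒   f'(x) = 2·x
  g(x) = ln(x)   ⇒   g'(x) = 1/x
  lim(x→∞) f'(x)/g'(x) = lim(x→∞) (2·x)/(1/x)
  = ∞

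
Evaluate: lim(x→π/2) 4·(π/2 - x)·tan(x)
This is a 0·∞ indeterminate form.

Rewrite 0·∞ as a quotient (0/0 or ∞/∞ form), then apply L'Hôpital's rule:
  lim(x→π/2) 4·(π/2 - x)·tan(x) = 4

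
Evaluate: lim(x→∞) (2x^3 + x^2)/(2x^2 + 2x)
This is an ∞/∞ indeterminate form.

Apply L'Hôpital's rule: differentiate numerator and denominator separately.
  f(x) = 2·x^3 + x^2   ⇒   f'(x) = 6·x^2 + 2·x
  g(x) = 2·x^2 + 2·x   ⇒   g'(x) = 4·x + 2
  lim(x→∞) f'(x)/g'(x) = lim(x→∞) (6·x^2 + 2·x)/(4·x + 2)
  = ∞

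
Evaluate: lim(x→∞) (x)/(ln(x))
This is an ∞/∞ indeterminate form.

Apply L'Hôpital's rule: differentiate numerator and denominator separately.
  f(x) = x   ⇒   f'(x) = 1
  g(x) = ln(x)   ⇒   g'(x) = 1/x
  lim(x→∞) f'(x)/g'(x) = lim(x→∞) (1)/(1/x)
  = ∞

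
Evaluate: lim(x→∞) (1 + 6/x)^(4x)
This is an exponential indeterminate form.

For exponential indeterminate forms, take the natural log:
  Let L = lim(x→∞) (1 + 6/x)^(4x)
  Then ln(L) = lim(x→∞) [exponent × ln(base)]
  Evaluate using L'Hôpital or standard limits, then exponentiate.
  L = e^(24)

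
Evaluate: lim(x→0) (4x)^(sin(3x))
This is an exponential indeterminate form.

For exponential indeterminate forms, take the natural log:
  Let L = lim(x→0) (4x)^(sin(3x))
  Then ln(L) = lim(x→0) [exponent × ln(base)]
  Evaluate using L'Hôpital or standard limits, then exponentiate.
  L = 1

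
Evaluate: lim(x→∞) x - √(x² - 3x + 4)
This is an ∞-∞ indeterminate form.

Combine fractions or rationalize to convert ∞-∞ to 0/0 form:
  lim(x→∞) x - √(x² - 3x + 4) = 3/2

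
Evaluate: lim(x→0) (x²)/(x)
This is a 0/0 indeterminate form.

Apply L'Hôpital's rule: differentiate numerator and denominator separately.
  f(x) = x^2   ⇒   f'(x) = 2·x
  g(x) = x   ⇒   g'(x) = 1
  lim(x→0) f'(x)/g'(x) = lim(x→0) (2·x)/(1)
  = 0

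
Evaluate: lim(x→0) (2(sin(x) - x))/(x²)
This is a 0/0 indeterminate form.

Apply L'Hôpital's rule: differentiate numerator and denominator separately.
  f(x) = -2·x + 2·sin(x)   ⇒   f'(x) = 2·cos(x) - 2
  g(x) = x^2   ⇒   g'(x) = 2·x
  lim(x→0) f'(x)/g'(x) = lim(x→0) (2·cos(x) - 2)/(2·x)
  = 0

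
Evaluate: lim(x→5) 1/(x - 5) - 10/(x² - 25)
This is an ∞-∞ indeterminate form.

Combine fractions or rationalize to convert ∞-∞ to 0/0 form:
  lim(x→5) 1/(x - 5) - 10/(x² - 25) = 1/10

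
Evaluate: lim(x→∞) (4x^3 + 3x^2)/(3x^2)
This is an ∞/∞ indeterminate form.

Apply L'Hôpital's rule: differentiate numerator and denominator separately.
  f(x) = 4·x^3 + 3·x^2   ⇒   f'(x) = 12·x^2 + 6·x
  g(x) = 3·x^2   ⇒   g'(x) = 6·x
  lim(x→∞) f'(x)/g'(x) = lim(x→∞) (12·x^2 + 6·x)/(6·x)
  = ∞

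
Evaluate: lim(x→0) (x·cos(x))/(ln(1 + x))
This is a 0/0 indeterminate form.

Apply L'Hôpital's rule: differentiate numerator and denominator separately.
  f(x) = x·cos(x)   ⇒   f'(x) = -x·sin(x) + cos(x)
  g(x) = ln(x + 1)   ⇒   g'(x) = 1/(x + 1)
  lim(x→0) f'(x)/g'(x) = lim(x→0) (-x·sin(x) + cos(x))/(1/(x + 1))
  = 1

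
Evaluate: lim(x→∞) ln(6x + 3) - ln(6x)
This is an ∞-∞ indeterminate form.

Combine fractions or rationalize to convert ∞-∞ to 0/0 form:
  lim(x→∞) ln(6x + 3) - ln(6x) = 0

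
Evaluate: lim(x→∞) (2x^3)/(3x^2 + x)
This is an ∞/∞ indeterminate form.

Apply L'Hôpital's rule: differentiate numerator and denominator separately.
  f(x) = 2·x^3   ⇒   f'(x) = 6·x^2
  g(x) = 3·x^2 + x   ⇒   g'(x) = 6·x + 1
  lim(x→∞) f'(x)/g'(x) = lim(x→∞) (6·x^2)/(6·x + 1)
  = ∞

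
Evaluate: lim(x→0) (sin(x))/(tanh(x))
This is a 0/0 indeterminate form.

Apply L'Hôpital's rule: differentiate numerator and denominator separately.
  f(x) = sin(x)   ⇒   f'(x) = cos(x)
  g(x) = tanh(x)   ⇒   g'(x) = 1 - tanh(x)^2
  lim(x→0) f'(x)/g'(x) = lim(x→0) (cos(x))/(1 - tanh(x)^2)
  = 1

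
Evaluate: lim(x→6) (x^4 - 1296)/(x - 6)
This is a standard limit.

Factor or rationalize the expression:
  lim(x→6) (x^4 - 1296)/(x - 6) = 864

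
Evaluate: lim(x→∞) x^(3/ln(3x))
This is an exponential indeterminate form.

For exponential indeterminate forms, take the natural log:
  Let L = lim(x→∞) x^(3/ln(3x))
  Then ln(L) = lim(x→∞) [exponent × ln(base)]
  Evaluate using L'Hôpital or standard limits, then exponentiate.
  L = e^(3)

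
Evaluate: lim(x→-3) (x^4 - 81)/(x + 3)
This is a standard limit.

Factor or rationalize the expression:
  lim(x→-3) (x^4 - 81)/(x + 3) = -108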